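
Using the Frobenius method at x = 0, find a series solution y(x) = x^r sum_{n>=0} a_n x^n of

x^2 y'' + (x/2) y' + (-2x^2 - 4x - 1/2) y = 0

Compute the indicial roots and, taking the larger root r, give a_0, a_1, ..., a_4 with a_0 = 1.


Write in Frobenius form y'' + (p(x)/x) y' + (q(x)/x^2) y = 0:
  p(x) = 1/2,  q(x) = -2x^2 - 4x - 1/2.
Indicial equation: r(r-1) + (1/2) r + (-1/2) = 0 -> roots r_1 = 1, r_2 = -1/2.
Take r = r_1 = 1. Let y(x) = x^r sum_{n>=0} a_n x^n with a_0 = 1.
Substitute y = x^r sum a_n x^n and match x^{r+n}. The recurrence is
  D(n) a_n - 4 a_{n-1} - 2 a_{n-2} = 0,  where D(n) = (r+n)(r+n-1) + (1/2)(r+n) + (-1/2).
  a_n = [4 a_{n-1} + 2 a_{n-2}] / D(n).
Since the indicial polynomial factors as (r - r_1)(r - r_2), D(n) = (r_1 + n - r_1)(r_1 + n - r_2) = n(n + 3/2).
Evaluating step by step (a_0 = 1):
  n = 1: D(1) = 1(1 + 3/2) = 5/2; numerator = 4(1) = 4; a_1 = (4)/(5/2) = 8/5
  n = 2: D(2) = 2(2 + 3/2) = 7; numerator = 4(8/5) + 2(1) = 42/5; a_2 = (42/5)/(7) = 6/5
  n = 3: D(3) = 3(3 + 3/2) = 27/2; numerator = 4(6/5) + 2(8/5) = 8; a_3 = (8)/(27/2) = 16/27
  n = 4: D(4) = 4(4 + 3/2) = 22; numerator = 4(16/27) + 2(6/5) = 644/135; a_4 = (644/135)/(22) = 322/1485

r = 1; a_0 = 1; a_1 = 8/5; a_2 = 6/5; a_3 = 16/27; a_4 = 322/1485


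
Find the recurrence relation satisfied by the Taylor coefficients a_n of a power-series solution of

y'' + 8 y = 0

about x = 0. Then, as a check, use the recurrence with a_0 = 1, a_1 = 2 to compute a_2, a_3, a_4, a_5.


Substitute y = sum_n a_n x^n into y'' + (const) y = 0.
y''(x) = sum_{n>=0} (n+2)(n+1) a_{n+2} x^n.
The ODE becomes sum_n [(n+2)(n+1) a_{n+2} + 8 a_n] x^n = 0.
Setting each coefficient to zero gives the recurrence:
  (n+2)(n+1) a_{n+2} + 8 a_n = 0,
  a_{n+2} = -8 / ((n+1)(n+2)) a_n.

Check with a_0 = 1, a_1 = 2 (apply the recurrence for n = 0, 1, 2, 3): a_0 = 1, a_1 = 2, a_2 = -4, a_3 = -8/3, a_4 = 8/3, a_5 = 16/15.

a_{n+2} = -8/((n+1)(n+2)) * a_n; check: a_0 = 1, a_1 = 2, a_2 = -4, a_3 = -8/3, a_4 = 8/3, a_5 = 16/15


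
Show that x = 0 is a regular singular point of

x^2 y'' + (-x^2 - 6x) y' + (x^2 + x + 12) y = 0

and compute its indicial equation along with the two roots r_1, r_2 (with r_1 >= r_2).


Divide by x^2 to reach normal form y'' + P_1(x) y' + P_2(x) y = 0 with P_1(x) = -1 - 6/x and P_2(x) = 1 + 1/x + 12/x^2.
x = 0 is a singular point because the y'-coefficient -1 - 6/x has a pole at x = 0 and the y-coefficient 1 + 1/x + 12/x^2 has a pole at x = 0.
It is a regular singular point because x P_1(x) = p(x) = -x - 6 and x^2 P_2(x) = q(x) = x^2 + x + 12 are polynomials, hence analytic at x = 0.
p(0) = -6,  q(0) = 12.
Indicial equation: r(r-1) + p(0) r + q(0) = 0, i.e. r^2 + (p(0) - 1) r + q(0) = 0, i.e. r^2 - 7 r + 12 = 0.
Discriminant: (-7)^2 - 4(12) = 1, so r = (7 ± 1)/2.
Solving: r_1 = 4, r_2 = 3.

indicial: r^2 - 7 r + 12 = 0; roots r_1 = 4, r_2 = 3


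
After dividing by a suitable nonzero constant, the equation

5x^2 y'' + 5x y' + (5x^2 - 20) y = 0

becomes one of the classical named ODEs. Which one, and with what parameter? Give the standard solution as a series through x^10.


All three coefficients share the factor 5; dividing through by 5 gives  x^2 y'' + x y' + (x^2 - 4) y = 0.
This matches the Bessel equation x^2 y'' + x y' + (x^2 - nu^2) y = 0 with nu^2 = 4, so nu = 2; the solution bounded at x = 0 is J_2(x).
Frobenius at x = 0: indicial roots ±nu; for r = nu the recurrence k(k + 2nu) c_k = -c_{k-2} gives the standard series J_nu(x) = sum_{k>=0} (-1)^k / (k! (k+nu)!) (x/2)^(2k+nu). Evaluate the first 5 terms:
  k = 0: (-1)^0 / (0! * 2! * 2^2) x^2 = 1/(1*2*4) x^2 = (1/8) x^2
  k = 1: (-1)^1 / (1! * 3! * 2^4) x^4 = -1/(1*6*16) x^4 = (-1/96) x^4
  k = 2: (-1)^2 / (2! * 4! * 2^6) x^6 = 1/(2*24*64) x^6 = (1/3072) x^6
  k = 3: (-1)^3 / (3! * 5! * 2^8) x^8 = -1/(6*120*256) x^8 = (-1/184320) x^8
  k = 4: (-1)^4 / (4! * 6! * 2^10) x^10 = 1/(24*720*1024) x^10 = (1/17694720) x^10
Hence J_2(x) = x^10/17694720 - x^8/184320 + x^6/3072 - x^4/96 + x^2/8 + ....

J_2(x); series = x^10/17694720 - x^8/184320 + x^6/3072 - x^4/96 + x^2/8


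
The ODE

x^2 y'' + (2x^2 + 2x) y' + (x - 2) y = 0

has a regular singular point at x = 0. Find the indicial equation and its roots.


Divide by x^2 to reach normal form y'' + P_1(x) y' + P_2(x) y = 0 with P_1(x) = 2 + 2/x and P_2(x) = 1/x - 2/x^2.
x = 0 is a singular point because the y'-coefficient 2 + 2/x has a pole at x = 0 and the y-coefficient 1/x - 2/x^2 has a pole at x = 0.
It is a regular singular point because x P_1(x) = p(x) = 2x + 2 and x^2 P_2(x) = q(x) = x - 2 are polynomials, hence analytic at x = 0.
p(0) = 2,  q(0) = -2.
Indicial equation: r(r-1) + p(0) r + q(0) = 0, i.e. r^2 + (p(0) - 1) r + q(0) = 0, i.e. r^2 + 1 r - 2 = 0.
Discriminant: (1)^2 - 4(-2) = 9, so r = (-1 ± 3)/2.
Solving: r_1 = 1, r_2 = -2.

indicial: r^2 + 1 r - 2 = 0; roots r_1 = 1, r_2 = -2


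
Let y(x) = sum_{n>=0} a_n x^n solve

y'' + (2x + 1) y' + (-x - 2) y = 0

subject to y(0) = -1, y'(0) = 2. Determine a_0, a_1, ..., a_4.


Ansatz: y(x) = sum_{n>=0} a_n x^n, so y'(x) = sum_{n>=1} n a_n x^(n-1) and y''(x) = sum_{n>=2} n(n-1) a_n x^(n-2).
Substitute into P(x) y'' + Q(x) y' + R(x) y = 0 with P(x) = 1, Q(x) = 2x + 1, R(x) = -x - 2, and match powers of x.
Initial conditions: a_0 = -1, a_1 = 2.
Setting the coefficient of each power of x to zero and solving order by order (substituting the coefficients already found):
  x^0: 2 a_2 + a_1 - 2 a_0 = 0  ->  2 a_2 = -a_1 + 2 a_0 = -4  ->  a_2 = -2
  x^1: 6 a_3 + 2 a_2 - a_0 = 0  ->  6 a_3 = -2 a_2 + a_0 = 3  ->  a_3 = 1/2
  x^2: 12 a_4 + 3 a_3 + 2 a_2 - a_1 = 0  ->  12 a_4 = -3 a_3 - 2 a_2 + a_1 = 9/2  ->  a_4 = 3/8
Truncated series: y(x) = -1 + 2 x - 2 x^2 + (1/2) x^3 + (3/8) x^4 + O(x^5).

a_0 = -1; a_1 = 2; a_2 = -2; a_3 = 1/2; a_4 = 3/8


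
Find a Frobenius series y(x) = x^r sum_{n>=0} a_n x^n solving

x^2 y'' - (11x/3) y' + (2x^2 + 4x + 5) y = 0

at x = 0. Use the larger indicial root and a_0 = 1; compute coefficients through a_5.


Write in Frobenius form y'' + (p(x)/x) y' + (q(x)/x^2) y = 0:
  p(x) = -11/3,  q(x) = 2x^2 + 4x + 5.
Indicial equation: r(r-1) + (-11/3) r + (5) = 0 -> roots r_1 = 3, r_2 = 5/3.
Take r = r_1 = 3. Let y(x) = x^r sum_{n>=0} a_n x^n with a_0 = 1.
Substitute y = x^r sum a_n x^n and match x^{r+n}. The recurrence is
  D(n) a_n + 4 a_{n-1} + 2 a_{n-2} = 0,  where D(n) = (r+n)(r+n-1) + (-11/3)(r+n) + (5).
  a_n = [-4 a_{n-1} - 2 a_{n-2}] / D(n).
Since the indicial polynomial factors as (r - r_1)(r - r_2), D(n) = (r_1 + n - r_1)(r_1 + n - r_2) = n(n + 4/3).
Evaluating step by step (a_0 = 1):
  n = 1: D(1) = 1(1 + 4/3) = 7/3; numerator = -4(1) = -4; a_1 = (-4)/(7/3) = -12/7
  n = 2: D(2) = 2(2 + 4/3) = 20/3; numerator = -4(-12/7) - 2(1) = 34/7; a_2 = (34/7)/(20/3) = 51/70
  n = 3: D(3) = 3(3 + 4/3) = 13; numerator = -4(51/70) - 2(-12/7) = 18/35; a_3 = (18/35)/(13) = 18/455
  n = 4: D(4) = 4(4 + 4/3) = 64/3; numerator = -4(18/455) - 2(51/70) = -21/13; a_4 = (-21/13)/(64/3) = -63/832
  n = 5: D(5) = 5(5 + 4/3) = 95/3; numerator = -4(-63/832) - 2(18/455) = 1629/7280; a_5 = (1629/7280)/(95/3) = 4887/691600

r = 3; a_0 = 1; a_1 = -12/7; a_2 = 51/70; a_3 = 18/455; a_4 = -63/832; a_5 = 4887/691600


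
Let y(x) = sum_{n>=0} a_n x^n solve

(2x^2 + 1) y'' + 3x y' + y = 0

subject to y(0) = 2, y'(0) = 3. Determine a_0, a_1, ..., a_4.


Ansatz: y(x) = sum_{n>=0} a_n x^n, so y'(x) = sum_{n>=1} n a_n x^(n-1) and y''(x) = sum_{n>=2} n(n-1) a_n x^(n-2).
Substitute into P(x) y'' + Q(x) y' + R(x) y = 0 with P(x) = 2x^2 + 1, Q(x) = 3x, R(x) = 1, and match powers of x.
Initial conditions: a_0 = 2, a_1 = 3.
Setting the coefficient of each power of x to zero and solving order by order (substituting the coefficients already found):
  x^0: 2 a_2 + a_0 = 0  ->  2 a_2 = -a_0 = -2  ->  a_2 = -1
  x^1: 6 a_3 + 4 a_1 = 0  ->  6 a_3 = -4 a_1 = -12  ->  a_3 = -2
  x^2: 12 a_4 + 11 a_2 = 0  ->  12 a_4 = -11 a_2 = 11  ->  a_4 = 11/12
Truncated series: y(x) = 2 + 3 x - x^2 - 2 x^3 + (11/12) x^4 + O(x^5).

a_0 = 2; a_1 = 3; a_2 = -1; a_3 = -2; a_4 = 11/12


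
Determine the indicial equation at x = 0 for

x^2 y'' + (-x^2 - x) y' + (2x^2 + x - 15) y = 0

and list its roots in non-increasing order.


Divide by x^2 to reach normal form y'' + P_1(x) y' + P_2(x) y = 0 with P_1(x) = -1 - 1/x and P_2(x) = 2 + 1/x - 15/x^2.
x = 0 is a singular point because the y'-coefficient -1 - 1/x has a pole at x = 0 and the y-coefficient 2 + 1/x - 15/x^2 has a pole at x = 0.
It is a regular singular point because x P_1(x) = p(x) = -x - 1 and x^2 P_2(x) = q(x) = 2x^2 + x - 15 are polynomials, hence analytic at x = 0.
p(0) = -1,  q(0) = -15.
Indicial equation: r(r-1) + p(0) r + q(0) = 0, i.e. r^2 + (p(0) - 1) r + q(0) = 0, i.e. r^2 - 2 r - 15 = 0.
Discriminant: (-2)^2 - 4(-15) = 64, so r = (2 ± 8)/2.
Solving: r_1 = 5, r_2 = -3.

indicial: r^2 - 2 r - 15 = 0; roots r_1 = 5, r_2 = -3


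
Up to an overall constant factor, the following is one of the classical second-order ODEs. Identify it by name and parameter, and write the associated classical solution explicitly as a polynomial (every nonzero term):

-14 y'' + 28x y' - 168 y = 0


All three coefficients share the factor -14; dividing through by -14 gives  y'' - 2x y' + 12 y = 0.
This matches the Hermite equation y'' - 2x y' + 2n y = 0 with 2n = 12, so n = 6; the polynomial solution is H_6(x).
With y = sum_k a_k x^k, matching x^k gives (k+2)(k+1) a_{k+2} = 2(k - n) a_k = 2(k - 6) a_k. The right side vanishes at k = 6, so the series with the parity of 6 terminates at degree 6.
Standard normalization: leading coefficient of H_n is 2^n, so a_6 = 2^6 = 64. Work downward with a_k = (k+1)(k+2) a_{k+2} / (2(k - n)):
  a_4 = (5)(6)(64) / (2(4 - 6)) = 1920/(-4) = -480
  a_2 = (3)(4)(-480) / (2(2 - 6)) = -5760/(-8) = 720
  a_0 = (1)(2)(720) / (2(0 - 6)) = 1440/(-12) = -120
Hence H_6(x) = 64 x^6 - 480 x^4 + 720 x^2 - 120.

H_6(x); series = 64 x^6 - 480 x^4 + 720 x^2 - 120


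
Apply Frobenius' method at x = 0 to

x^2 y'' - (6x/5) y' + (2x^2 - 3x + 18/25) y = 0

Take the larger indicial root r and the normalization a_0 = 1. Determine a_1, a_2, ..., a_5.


Write in Frobenius form y'' + (p(x)/x) y' + (q(x)/x^2) y = 0:
  p(x) = -6/5,  q(x) = 2x^2 - 3x + 18/25.
Indicial equation: r(r-1) + (-6/5) r + (18/25) = 0 -> roots r_1 = 9/5, r_2 = 2/5.
Take r = r_1 = 9/5. Let y(x) = x^r sum_{n>=0} a_n x^n with a_0 = 1.
Substitute y = x^r sum a_n x^n and match x^{r+n}. The recurrence is
  D(n) a_n - 3 a_{n-1} + 2 a_{n-2} = 0,  where D(n) = (r+n)(r+n-1) + (-6/5)(r+n) + (18/25).
  a_n = [3 a_{n-1} - 2 a_{n-2}] / D(n).
Since the indicial polynomial factors as (r - r_1)(r - r_2), D(n) = (r_1 + n - r_1)(r_1 + n - r_2) = n(n + 7/5).
Evaluating step by step (a_0 = 1):
  n = 1: D(1) = 1(1 + 7/5) = 12/5; numerator = 3(1) = 3; a_1 = (3)/(12/5) = 5/4
  n = 2: D(2) = 2(2 + 7/5) = 34/5; numerator = 3(5/4) - 2(1) = 7/4; a_2 = (7/4)/(34/5) = 35/136
  n = 3: D(3) = 3(3 + 7/5) = 66/5; numerator = 3(35/136) - 2(5/4) = -235/136; a_3 = (-235/136)/(66/5) = -1175/8976
  n = 4: D(4) = 4(4 + 7/5) = 108/5; numerator = 3(-1175/8976) - 2(35/136) = -2715/2992; a_4 = (-2715/2992)/(108/5) = -4525/107712
  n = 5: D(5) = 5(5 + 7/5) = 32; numerator = 3(-4525/107712) - 2(-1175/8976) = 1625/11968; a_5 = (1625/11968)/(32) = 1625/382976

r = 9/5; a_0 = 1; a_1 = 5/4; a_2 = 35/136; a_3 = -1175/8976; a_4 = -4525/107712; a_5 = 1625/382976


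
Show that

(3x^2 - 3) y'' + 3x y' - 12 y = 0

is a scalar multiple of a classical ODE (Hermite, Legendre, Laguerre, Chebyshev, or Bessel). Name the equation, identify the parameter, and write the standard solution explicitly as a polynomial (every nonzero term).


All three coefficients share the factor -3; dividing through by -3 gives  (1 - x^2) y'' - x y' + 4 y = 0.
This matches the Chebyshev equation (1 - x^2) y'' - x y' + n^2 y = 0 (note the -x y' term, not -2x y') with n^2 = 4, so n = 2; the polynomial solution is T_2(x).
With y = sum_k a_k x^k, matching x^k gives (k+2)(k+1) a_{k+2} = (k^2 - n^2) a_k = (k - 2)(k + 2) a_k. The right side vanishes at k = 2, so the series with the parity of 2 terminates at degree 2.
Standard normalization: leading coefficient of T_n is 2^(n-1), so a_2 = 2^1 = 2. Work downward with a_k = (k+1)(k+2) a_{k+2} / ((k - 2)(k + 2)):
  a_0 = (1)(2)(2) / ((0 - 2)(0 + 2)) = 4/(-4) = -1
Hence T_2(x) = 2 x^2 - 1.

T_2(x); series = 2 x^2 - 1


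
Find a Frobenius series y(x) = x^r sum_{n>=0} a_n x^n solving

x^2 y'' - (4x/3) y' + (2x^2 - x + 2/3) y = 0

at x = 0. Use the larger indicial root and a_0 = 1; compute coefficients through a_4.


Write in Frobenius form y'' + (p(x)/x) y' + (q(x)/x^2) y = 0:
  p(x) = -4/3,  q(x) = 2x^2 - x + 2/3.
Indicial equation: r(r-1) + (-4/3) r + (2/3) = 0 -> roots r_1 = 2, r_2 = 1/3.
Take r = r_1 = 2. Let y(x) = x^r sum_{n>=0} a_n x^n with a_0 = 1.
Substitute y = x^r sum a_n x^n and match x^{r+n}. The recurrence is
  D(n) a_n - 1 a_{n-1} + 2 a_{n-2} = 0,  where D(n) = (r+n)(r+n-1) + (-4/3)(r+n) + (2/3).
  a_n = [1 a_{n-1} - 2 a_{n-2}] / D(n).
Since the indicial polynomial factors as (r - r_1)(r - r_2), D(n) = (r_1 + n - r_1)(r_1 + n - r_2) = n(n + 5/3).
Evaluating step by step (a_0 = 1):
  n = 1: D(1) = 1(1 + 5/3) = 8/3; numerator = 1(1) = 1; a_1 = (1)/(8/3) = 3/8
  n = 2: D(2) = 2(2 + 5/3) = 22/3; numerator = 1(3/8) - 2(1) = -13/8; a_2 = (-13/8)/(22/3) = -39/176
  n = 3: D(3) = 3(3 + 5/3) = 14; numerator = 1(-39/176) - 2(3/8) = -171/176; a_3 = (-171/176)/(14) = -171/2464
  n = 4: D(4) = 4(4 + 5/3) = 68/3; numerator = 1(-171/2464) - 2(-39/176) = 921/2464; a_4 = (921/2464)/(68/3) = 2763/167552

r = 2; a_0 = 1; a_1 = 3/8; a_2 = -39/176; a_3 = -171/2464; a_4 = 2763/167552


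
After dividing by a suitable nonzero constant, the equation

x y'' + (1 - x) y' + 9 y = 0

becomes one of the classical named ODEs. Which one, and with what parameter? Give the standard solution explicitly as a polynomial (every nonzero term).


The equation is already in a standard form:  x y'' + (1 - x) y' + 9 y = 0.
This matches the Laguerre equation x y'' + (1 - x) y' + n y = 0 with n = 9; the polynomial solution is L_9(x).
With y = sum_k a_k x^k, matching x^k gives (k+1)k a_{k+1} + (k+1) a_{k+1} - k a_k + n a_k = 0, i.e. (k+1)^2 a_{k+1} = (k - n) a_k = (k - 9) a_k. The right side vanishes at k = 9, so the series terminates at degree 9.
Standard normalization L_n(0) = 1 gives a_0 = 1. Work upward with a_{k+1} = (k - 9) a_k / (k+1)^2:
  a_1 = (0 - 9)(1) / 1^2 = -9/1 = -9
  a_2 = (1 - 9)(-9) / 2^2 = 72/4 = 18
  a_3 = (2 - 9)(18) / 3^2 = -126/9 = -14
  a_4 = (3 - 9)(-14) / 4^2 = 84/16 = 21/4
  a_5 = (4 - 9)(21/4) / 5^2 = (-105/4)/25 = -21/20
  a_6 = (5 - 9)(-21/20) / 6^2 = (21/5)/36 = 7/60
  a_7 = (6 - 9)(7/60) / 7^2 = (-7/20)/49 = -1/140
  a_8 = (7 - 9)(-1/140) / 8^2 = (1/70)/64 = 1/4480
  a_9 = (8 - 9)(1/4480) / 9^2 = (-1/4480)/81 = -1/362880
Hence L_9(x) = -x^9/362880 + x^8/4480 - x^7/140 + 7 x^6/60 - 21 x^5/20 + 21 x^4/4 - 14 x^3 + 18 x^2 - 9 x + 1.

L_9(x); series = -x^9/362880 + x^8/4480 - x^7/140 + 7 x^6/60 - 21 x^5/20 + 21 x^4/4 - 14 x^3 + 18 x^2 - 9 x + 1


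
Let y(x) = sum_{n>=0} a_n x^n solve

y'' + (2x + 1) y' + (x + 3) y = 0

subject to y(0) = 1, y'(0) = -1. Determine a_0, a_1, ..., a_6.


Ansatz: y(x) = sum_{n>=0} a_n x^n, so y'(x) = sum_{n>=1} n a_n x^(n-1) and y''(x) = sum_{n>=2} n(n-1) a_n x^(n-2).
Substitute into P(x) y'' + Q(x) y' + R(x) y = 0 with P(x) = 1, Q(x) = 2x + 1, R(x) = x + 3, and match powers of x.
Initial conditions: a_0 = 1, a_1 = -1.
Setting the coefficient of each power of x to zero and solving order by order (substituting the coefficients already found):
  x^0: 2 a_2 + a_1 + 3 a_0 = 0  ->  2 a_2 = -a_1 - 3 a_0 = -2  ->  a_2 = -1
  x^1: 6 a_3 + 2 a_2 + 5 a_1 + a_0 = 0  ->  6 a_3 = -2 a_2 - 5 a_1 - a_0 = 6  ->  a_3 = 1
  x^2: 12 a_4 + 3 a_3 + 7 a_2 + a_1 = 0  ->  12 a_4 = -3 a_3 - 7 a_2 - a_1 = 5  ->  a_4 = 5/12
  x^3: 20 a_5 + 4 a_4 + 9 a_3 + a_2 = 0  ->  20 a_5 = -4 a_4 - 9 a_3 - a_2 = -29/3  ->  a_5 = -29/60
  x^4: 30 a_6 + 5 a_5 + 11 a_4 + a_3 = 0  ->  30 a_6 = -5 a_5 - 11 a_4 - a_3 = -19/6  ->  a_6 = -19/180
Truncated series: y(x) = 1 - x - x^2 + x^3 + (5/12) x^4 - (29/60) x^5 - (19/180) x^6 + O(x^7).

a_0 = 1; a_1 = -1; a_2 = -1; a_3 = 1; a_4 = 5/12; a_5 = -29/60; a_6 = -19/180


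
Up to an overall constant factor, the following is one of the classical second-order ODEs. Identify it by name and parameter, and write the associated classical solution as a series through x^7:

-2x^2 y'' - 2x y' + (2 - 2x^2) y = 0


All three coefficients share the factor -2; dividing through by -2 gives  x^2 y'' + x y' + (x^2 - 1) y = 0.
This matches the Bessel equation x^2 y'' + x y' + (x^2 - nu^2) y = 0 with nu^2 = 1, so nu = 1; the solution bounded at x = 0 is J_1(x).
Frobenius at x = 0: indicial roots ±nu; for r = nu the recurrence k(k + 2nu) c_k = -c_{k-2} gives the standard series J_nu(x) = sum_{k>=0} (-1)^k / (k! (k+nu)!) (x/2)^(2k+nu). Evaluate the first 4 terms:
  k = 0: (-1)^0 / (0! * 1! * 2^1) x^1 = 1/(1*1*2) x^1 = (1/2) x^1
  k = 1: (-1)^1 / (1! * 2! * 2^3) x^3 = -1/(1*2*8) x^3 = (-1/16) x^3
  k = 2: (-1)^2 / (2! * 3! * 2^5) x^5 = 1/(2*6*32) x^5 = (1/384) x^5
  k = 3: (-1)^3 / (3! * 4! * 2^7) x^7 = -1/(6*24*128) x^7 = (-1/18432) x^7
Hence J_1(x) = -x^7/18432 + x^5/384 - x^3/16 + x/2 + ....

J_1(x); series = -x^7/18432 + x^5/384 - x^3/16 + x/2


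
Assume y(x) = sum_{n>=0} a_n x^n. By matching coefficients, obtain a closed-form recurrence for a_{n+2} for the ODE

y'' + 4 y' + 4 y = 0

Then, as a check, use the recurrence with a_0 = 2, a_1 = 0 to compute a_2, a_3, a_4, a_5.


Substitute y = sum_n a_n x^n.
y''(x) has coefficient (n+2)(n+1) a_{n+2} at x^n;
4 y'(x) has coefficient 4 (n+1) a_{n+1} at x^n;
4 y(x) has coefficient 4 a_n at x^n.
Matching x^n: (n+2)(n+1) a_{n+2} + 4 (n+1) a_{n+1} + 4 a_n = 0.
Thus a_{n+2} = [-4 (n+1) a_{n+1} - 4 a_n] / ((n+1)(n+2)).

Check with a_0 = 2, a_1 = 0 (apply the recurrence for n = 0, 1, 2, 3): a_0 = 2, a_1 = 0, a_2 = -4, a_3 = 16/3, a_4 = -4, a_5 = 32/15.

a_(n+2) = [-4 (n+1) a_(n+1) - 4 a_n] / ((n+1)(n+2)); check: a_0 = 2, a_1 = 0, a_2 = -4, a_3 = 16/3, a_4 = -4, a_5 = 32/15


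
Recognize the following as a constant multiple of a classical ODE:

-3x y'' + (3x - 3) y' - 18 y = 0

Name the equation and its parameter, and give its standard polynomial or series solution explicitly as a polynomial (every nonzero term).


All three coefficients share the factor -3; dividing through by -3 gives  x y'' + (1 - x) y' + 6 y = 0.
This matches the Laguerre equation x y'' + (1 - x) y' + n y = 0 with n = 6; the polynomial solution is L_6(x).
With y = sum_k a_k x^k, matching x^k gives (k+1)k a_{k+1} + (k+1) a_{k+1} - k a_k + n a_k = 0, i.e. (k+1)^2 a_{k+1} = (k - n) a_k = (k - 6) a_k. The right side vanishes at k = 6, so the series terminates at degree 6.
Standard normalization L_n(0) = 1 gives a_0 = 1. Work upward with a_{k+1} = (k - 6) a_k / (k+1)^2:
  a_1 = (0 - 6)(1) / 1^2 = -6/1 = -6
  a_2 = (1 - 6)(-6) / 2^2 = 30/4 = 15/2
  a_3 = (2 - 6)(15/2) / 3^2 = -30/9 = -10/3
  a_4 = (3 - 6)(-10/3) / 4^2 = 10/16 = 5/8
  a_5 = (4 - 6)(5/8) / 5^2 = (-5/4)/25 = -1/20
  a_6 = (5 - 6)(-1/20) / 6^2 = (1/20)/36 = 1/720
Hence L_6(x) = x^6/720 - x^5/20 + 5 x^4/8 - 10 x^3/3 + 15 x^2/2 - 6 x + 1.

L_6(x); series = x^6/720 - x^5/20 + 5 x^4/8 - 10 x^3/3 + 15 x^2/2 - 6 x + 1


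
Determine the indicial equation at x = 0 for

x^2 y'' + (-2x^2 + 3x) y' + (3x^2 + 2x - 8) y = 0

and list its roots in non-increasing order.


Divide by x^2 to reach normal form y'' + P_1(x) y' + P_2(x) y = 0 with P_1(x) = -2 + 3/x and P_2(x) = 3 + 2/x - 8/x^2.
x = 0 is a singular point because the y'-coefficient -2 + 3/x has a pole at x = 0 and the y-coefficient 3 + 2/x - 8/x^2 has a pole at x = 0.
It is a regular singular point because x P_1(x) = p(x) = 3 - 2x and x^2 P_2(x) = q(x) = 3x^2 + 2x - 8 are polynomials, hence analytic at x = 0.
p(0) = 3,  q(0) = -8.
Indicial equation: r(r-1) + p(0) r + q(0) = 0, i.e. r^2 + (p(0) - 1) r + q(0) = 0, i.e. r^2 + 2 r - 8 = 0.
Discriminant: (2)^2 - 4(-8) = 36, so r = (-2 ± 6)/2.
Solving: r_1 = 2, r_2 = -4.

indicial: r^2 + 2 r - 8 = 0; roots r_1 = 2, r_2 = -4


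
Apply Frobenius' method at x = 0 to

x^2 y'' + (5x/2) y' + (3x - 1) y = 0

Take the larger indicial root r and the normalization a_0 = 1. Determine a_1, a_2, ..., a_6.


Write in Frobenius form y'' + (p(x)/x) y' + (q(x)/x^2) y = 0:
  p(x) = 5/2,  q(x) = 3x - 1.
Indicial equation: r(r-1) + (5/2) r + (-1) = 0 -> roots r_1 = 1/2, r_2 = -2.
Take r = r_1 = 1/2. Let y(x) = x^r sum_{n>=0} a_n x^n with a_0 = 1.
Substitute y = x^r sum a_n x^n and match x^{r+n}. The recurrence is
  D(n) a_n + 3 a_{n-1} = 0,  where D(n) = (r+n)(r+n-1) + (5/2)(r+n) + (-1).
  a_n = -3 / D(n) * a_{n-1}.
Since the indicial polynomial factors as (r - r_1)(r - r_2), D(n) = (r_1 + n - r_1)(r_1 + n - r_2) = n(n + 5/2).
Evaluating step by step (a_0 = 1):
  n = 1: D(1) = 1(1 + 5/2) = 7/2; numerator = -3(1) = -3; a_1 = (-3)/(7/2) = -6/7
  n = 2: D(2) = 2(2 + 5/2) = 9; numerator = -3(-6/7) = 18/7; a_2 = (18/7)/(9) = 2/7
  n = 3: D(3) = 3(3 + 5/2) = 33/2; numerator = -3(2/7) = -6/7; a_3 = (-6/7)/(33/2) = -4/77
  n = 4: D(4) = 4(4 + 5/2) = 26; numerator = -3(-4/77) = 12/77; a_4 = (12/77)/(26) = 6/1001
  n = 5: D(5) = 5(5 + 5/2) = 75/2; numerator = -3(6/1001) = -18/1001; a_5 = (-18/1001)/(75/2) = -12/25025
  n = 6: D(6) = 6(6 + 5/2) = 51; numerator = -3(-12/25025) = 36/25025; a_6 = (36/25025)/(51) = 12/425425

r = 1/2; a_0 = 1; a_1 = -6/7; a_2 = 2/7; a_3 = -4/77; a_4 = 6/1001; a_5 = -12/25025; a_6 = 12/425425


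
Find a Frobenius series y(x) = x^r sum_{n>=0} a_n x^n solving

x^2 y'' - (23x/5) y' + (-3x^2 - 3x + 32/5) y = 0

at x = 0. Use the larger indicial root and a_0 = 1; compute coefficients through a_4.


Write in Frobenius form y'' + (p(x)/x) y' + (q(x)/x^2) y = 0:
  p(x) = -23/5,  q(x) = -3x^2 - 3x + 32/5.
Indicial equation: r(r-1) + (-23/5) r + (32/5) = 0 -> roots r_1 = 4, r_2 = 8/5.
Take r = r_1 = 4. Let y(x) = x^r sum_{n>=0} a_n x^n with a_0 = 1.
Substitute y = x^r sum a_n x^n and match x^{r+n}. The recurrence is
  D(n) a_n - 3 a_{n-1} - 3 a_{n-2} = 0,  where D(n) = (r+n)(r+n-1) + (-23/5)(r+n) + (32/5).
  a_n = [3 a_{n-1} + 3 a_{n-2}] / D(n).
Since the indicial polynomial factors as (r - r_1)(r - r_2), D(n) = (r_1 + n - r_1)(r_1 + n - r_2) = n(n + 12/5).
Evaluating step by step (a_0 = 1):
  n = 1: D(1) = 1(1 + 12/5) = 17/5; numerator = 3(1) = 3; a_1 = (3)/(17/5) = 15/17
  n = 2: D(2) = 2(2 + 12/5) = 44/5; numerator = 3(15/17) + 3(1) = 96/17; a_2 = (96/17)/(44/5) = 120/187
  n = 3: D(3) = 3(3 + 12/5) = 81/5; numerator = 3(120/187) + 3(15/17) = 855/187; a_3 = (855/187)/(81/5) = 475/1683
  n = 4: D(4) = 4(4 + 12/5) = 128/5; numerator = 3(475/1683) + 3(120/187) = 1555/561; a_4 = (1555/561)/(128/5) = 7775/71808

r = 4; a_0 = 1; a_1 = 15/17; a_2 = 120/187; a_3 = 475/1683; a_4 = 7775/71808


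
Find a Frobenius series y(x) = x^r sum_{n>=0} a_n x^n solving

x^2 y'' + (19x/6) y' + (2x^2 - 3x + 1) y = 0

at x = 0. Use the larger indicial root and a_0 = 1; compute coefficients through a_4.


Write in Frobenius form y'' + (p(x)/x) y' + (q(x)/x^2) y = 0:
  p(x) = 19/6,  q(x) = 2x^2 - 3x + 1.
Indicial equation: r(r-1) + (19/6) r + (1) = 0 -> roots r_1 = -2/3, r_2 = -3/2.
Take r = r_1 = -2/3. Let y(x) = x^r sum_{n>=0} a_n x^n with a_0 = 1.
Substitute y = x^r sum a_n x^n and match x^{r+n}. The recurrence is
  D(n) a_n - 3 a_{n-1} + 2 a_{n-2} = 0,  where D(n) = (r+n)(r+n-1) + (19/6)(r+n) + (1).
  a_n = [3 a_{n-1} - 2 a_{n-2}] / D(n).
Since the indicial polynomial factors as (r - r_1)(r - r_2), D(n) = (r_1 + n - r_1)(r_1 + n - r_2) = n(n + 5/6).
Evaluating step by step (a_0 = 1):
  n = 1: D(1) = 1(1 + 5/6) = 11/6; numerator = 3(1) = 3; a_1 = (3)/(11/6) = 18/11
  n = 2: D(2) = 2(2 + 5/6) = 17/3; numerator = 3(18/11) - 2(1) = 32/11; a_2 = (32/11)/(17/3) = 96/187
  n = 3: D(3) = 3(3 + 5/6) = 23/2; numerator = 3(96/187) - 2(18/11) = -324/187; a_3 = (-324/187)/(23/2) = -648/4301
  n = 4: D(4) = 4(4 + 5/6) = 58/3; numerator = 3(-648/4301) - 2(96/187) = -6360/4301; a_4 = (-6360/4301)/(58/3) = -9540/124729

r = -2/3; a_0 = 1; a_1 = 18/11; a_2 = 96/187; a_3 = -648/4301; a_4 = -9540/124729


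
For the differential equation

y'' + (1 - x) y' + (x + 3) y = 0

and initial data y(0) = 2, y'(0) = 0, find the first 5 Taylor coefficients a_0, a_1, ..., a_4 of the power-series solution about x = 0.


Ansatz: y(x) = sum_{n>=0} a_n x^n, so y'(x) = sum_{n>=1} n a_n x^(n-1) and y''(x) = sum_{n>=2} n(n-1) a_n x^(n-2).
Substitute into P(x) y'' + Q(x) y' + R(x) y = 0 with P(x) = 1, Q(x) = 1 - x, R(x) = x + 3, and match powers of x.
Initial conditions: a_0 = 2, a_1 = 0.
Setting the coefficient of each power of x to zero and solving order by order (substituting the coefficients already found):
  x^0: 2 a_2 + a_1 + 3 a_0 = 0  ->  2 a_2 = -a_1 - 3 a_0 = -6  ->  a_2 = -3
  x^1: 6 a_3 + 2 a_2 + 2 a_1 + a_0 = 0  ->  6 a_3 = -2 a_2 - 2 a_1 - a_0 = 4  ->  a_3 = 2/3
  x^2: 12 a_4 + 3 a_3 + a_2 + a_1 = 0  ->  12 a_4 = -3 a_3 - a_2 - a_1 = 1  ->  a_4 = 1/12
Truncated series: y(x) = 2 - 3 x^2 + (2/3) x^3 + (1/12) x^4 + O(x^5).

a_0 = 2; a_1 = 0; a_2 = -3; a_3 = 2/3; a_4 = 1/12


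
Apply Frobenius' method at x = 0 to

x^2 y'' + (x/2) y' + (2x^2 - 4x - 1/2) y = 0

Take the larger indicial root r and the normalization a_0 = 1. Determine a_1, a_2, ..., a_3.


Write in Frobenius form y'' + (p(x)/x) y' + (q(x)/x^2) y = 0:
  p(x) = 1/2,  q(x) = 2x^2 - 4x - 1/2.
Indicial equation: r(r-1) + (1/2) r + (-1/2) = 0 -> roots r_1 = 1, r_2 = -1/2.
Take r = r_1 = 1. Let y(x) = x^r sum_{n>=0} a_n x^n with a_0 = 1.
Substitute y = x^r sum a_n x^n and match x^{r+n}. The recurrence is
  D(n) a_n - 4 a_{n-1} + 2 a_{n-2} = 0,  where D(n) = (r+n)(r+n-1) + (1/2)(r+n) + (-1/2).
  a_n = [4 a_{n-1} - 2 a_{n-2}] / D(n).
Since the indicial polynomial factors as (r - r_1)(r - r_2), D(n) = (r_1 + n - r_1)(r_1 + n - r_2) = n(n + 3/2).
Evaluating step by step (a_0 = 1):
  n = 1: D(1) = 1(1 + 3/2) = 5/2; numerator = 4(1) = 4; a_1 = (4)/(5/2) = 8/5
  n = 2: D(2) = 2(2 + 3/2) = 7; numerator = 4(8/5) - 2(1) = 22/5; a_2 = (22/5)/(7) = 22/35
  n = 3: D(3) = 3(3 + 3/2) = 27/2; numerator = 4(22/35) - 2(8/5) = -24/35; a_3 = (-24/35)/(27/2) = -16/315

r = 1; a_0 = 1; a_1 = 8/5; a_2 = 22/35; a_3 = -16/315


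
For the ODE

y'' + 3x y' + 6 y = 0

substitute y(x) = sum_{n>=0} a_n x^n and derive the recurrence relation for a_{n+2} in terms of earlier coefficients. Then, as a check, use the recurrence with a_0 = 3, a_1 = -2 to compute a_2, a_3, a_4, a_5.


Substitute y = sum_n a_n x^n.
y''(x) has coefficient (n+2)(n+1) a_{n+2} at x^n;
3 x y'(x) has coefficient 3 n a_n at x^n (shift);
6 y(x) has coefficient 6 a_n at x^n.
Matching x^n: (n+2)(n+1) a_{n+2} + (3n + 6) a_n = 0.
Thus a_{n+2} = (-3n - 6) / ((n+1)(n+2)) * a_n.

Check with a_0 = 3, a_1 = -2 (apply the recurrence for n = 0, 1, 2, 3): a_0 = 3, a_1 = -2, a_2 = -9, a_3 = 3, a_4 = 9, a_5 = -9/4.

a_(n+2) = (-3n - 6) / ((n+1)(n+2)) * a_n; check: a_0 = 3, a_1 = -2, a_2 = -9, a_3 = 3, a_4 = 9, a_5 = -9/4


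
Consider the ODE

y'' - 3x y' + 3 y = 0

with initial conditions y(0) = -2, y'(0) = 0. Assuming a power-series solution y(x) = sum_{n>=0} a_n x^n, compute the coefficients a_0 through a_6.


Ansatz: y(x) = sum_{n>=0} a_n x^n, so y'(x) = sum_{n>=1} n a_n x^(n-1) and y''(x) = sum_{n>=2} n(n-1) a_n x^(n-2).
Substitute into P(x) y'' + Q(x) y' + R(x) y = 0 with P(x) = 1, Q(x) = -3x, R(x) = 3, and match powers of x.
Initial conditions: a_0 = -2, a_1 = 0.
Setting the coefficient of each power of x to zero and solving order by order (substituting the coefficients already found):
  x^0: 2 a_2 + 3 a_0 = 0  ->  2 a_2 = -3 a_0 = 6  ->  a_2 = 3
  x^1: 6 a_3 = 0  ->  a_3 = 0
  x^2: 12 a_4 - 3 a_2 = 0  ->  12 a_4 = 3 a_2 = 9  ->  a_4 = 3/4
  x^3: 20 a_5 - 6 a_3 = 0  ->  20 a_5 = 6 a_3 = 0  ->  a_5 = 0
  x^4: 30 a_6 - 9 a_4 = 0  ->  30 a_6 = 9 a_4 = 27/4  ->  a_6 = 9/40
Truncated series: y(x) = -2 + 3 x^2 + (3/4) x^4 + (9/40) x^6 + O(x^7).

a_0 = -2; a_1 = 0; a_2 = 3; a_3 = 0; a_4 = 3/4; a_5 = 0; a_6 = 9/40


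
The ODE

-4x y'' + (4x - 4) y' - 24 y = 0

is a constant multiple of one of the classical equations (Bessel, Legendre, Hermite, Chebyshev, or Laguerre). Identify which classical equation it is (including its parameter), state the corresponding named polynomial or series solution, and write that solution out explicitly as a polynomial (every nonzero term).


All three coefficients share the factor -4; dividing through by -4 gives  x y'' + (1 - x) y' + 6 y = 0.
This matches the Laguerre equation x y'' + (1 - x) y' + n y = 0 with n = 6; the polynomial solution is L_6(x).
With y = sum_k a_k x^k, matching x^k gives (k+1)k a_{k+1} + (k+1) a_{k+1} - k a_k + n a_k = 0, i.e. (k+1)^2 a_{k+1} = (k - n) a_k = (k - 6) a_k. The right side vanishes at k = 6, so the series terminates at degree 6.
Standard normalization L_n(0) = 1 gives a_0 = 1. Work upward with a_{k+1} = (k - 6) a_k / (k+1)^2:
  a_1 = (0 - 6)(1) / 1^2 = -6/1 = -6
  a_2 = (1 - 6)(-6) / 2^2 = 30/4 = 15/2
  a_3 = (2 - 6)(15/2) / 3^2 = -30/9 = -10/3
  a_4 = (3 - 6)(-10/3) / 4^2 = 10/16 = 5/8
  a_5 = (4 - 6)(5/8) / 5^2 = (-5/4)/25 = -1/20
  a_6 = (5 - 6)(-1/20) / 6^2 = (1/20)/36 = 1/720
Hence L_6(x) = x^6/720 - x^5/20 + 5 x^4/8 - 10 x^3/3 + 15 x^2/2 - 6 x + 1.

L_6(x); series = x^6/720 - x^5/20 + 5 x^4/8 - 10 x^3/3 + 15 x^2/2 - 6 x + 1


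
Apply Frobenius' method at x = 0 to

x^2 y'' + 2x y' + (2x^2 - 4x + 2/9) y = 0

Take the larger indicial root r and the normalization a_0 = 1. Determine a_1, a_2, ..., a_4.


Write in Frobenius form y'' + (p(x)/x) y' + (q(x)/x^2) y = 0:
  p(x) = 2,  q(x) = 2x^2 - 4x + 2/9.
Indicial equation: r(r-1) + (2) r + (2/9) = 0 -> roots r_1 = -1/3, r_2 = -2/3.
Take r = r_1 = -1/3. Let y(x) = x^r sum_{n>=0} a_n x^n with a_0 = 1.
Substitute y = x^r sum a_n x^n and match x^{r+n}. The recurrence is
  D(n) a_n - 4 a_{n-1} + 2 a_{n-2} = 0,  where D(n) = (r+n)(r+n-1) + (2)(r+n) + (2/9).
  a_n = [4 a_{n-1} - 2 a_{n-2}] / D(n).
Since the indicial polynomial factors as (r - r_1)(r - r_2), D(n) = (r_1 + n - r_1)(r_1 + n - r_2) = n(n + 1/3).
Evaluating step by step (a_0 = 1):
  n = 1: D(1) = 1(1 + 1/3) = 4/3; numerator = 4(1) = 4; a_1 = (4)/(4/3) = 3
  n = 2: D(2) = 2(2 + 1/3) = 14/3; numerator = 4(3) - 2(1) = 10; a_2 = (10)/(14/3) = 15/7
  n = 3: D(3) = 3(3 + 1/3) = 10; numerator = 4(15/7) - 2(3) = 18/7; a_3 = (18/7)/(10) = 9/35
  n = 4: D(4) = 4(4 + 1/3) = 52/3; numerator = 4(9/35) - 2(15/7) = -114/35; a_4 = (-114/35)/(52/3) = -171/910

r = -1/3; a_0 = 1; a_1 = 3; a_2 = 15/7; a_3 = 9/35; a_4 = -171/910


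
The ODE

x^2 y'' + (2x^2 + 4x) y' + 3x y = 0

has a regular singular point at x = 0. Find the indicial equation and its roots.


Divide by x^2 to reach normal form y'' + P_1(x) y' + P_2(x) y = 0 with P_1(x) = 2 + 4/x and P_2(x) = 3/x.
x = 0 is a singular point because the y'-coefficient 2 + 4/x has a pole at x = 0 and the y-coefficient 3/x has a pole at x = 0.
It is a regular singular point because x P_1(x) = p(x) = 2x + 4 and x^2 P_2(x) = q(x) = 3x are polynomials, hence analytic at x = 0.
p(0) = 4,  q(0) = 0.
Indicial equation: r(r-1) + p(0) r + q(0) = 0, i.e. r^2 + (p(0) - 1) r + q(0) = 0, i.e. r^2 + 3 r = 0.
Discriminant: (3)^2 - 4(0) = 9, so r = (-3 ± 3)/2.
Solving: r_1 = 0, r_2 = -3.

indicial: r^2 + 3 r = 0; roots r_1 = 0, r_2 = -3


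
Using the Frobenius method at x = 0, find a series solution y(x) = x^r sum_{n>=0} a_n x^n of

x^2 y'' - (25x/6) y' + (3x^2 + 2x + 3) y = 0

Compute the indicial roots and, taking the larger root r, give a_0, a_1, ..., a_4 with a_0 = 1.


Write in Frobenius form y'' + (p(x)/x) y' + (q(x)/x^2) y = 0:
  p(x) = -25/6,  q(x) = 3x^2 + 2x + 3.
Indicial equation: r(r-1) + (-25/6) r + (3) = 0 -> roots r_1 = 9/2, r_2 = 2/3.
Take r = r_1 = 9/2. Let y(x) = x^r sum_{n>=0} a_n x^n with a_0 = 1.
Substitute y = x^r sum a_n x^n and match x^{r+n}. The recurrence is
  D(n) a_n + 2 a_{n-1} + 3 a_{n-2} = 0,  where D(n) = (r+n)(r+n-1) + (-25/6)(r+n) + (3).
  a_n = [-2 a_{n-1} - 3 a_{n-2}] / D(n).
Since the indicial polynomial factors as (r - r_1)(r - r_2), D(n) = (r_1 + n - r_1)(r_1 + n - r_2) = n(n + 23/6).
Evaluating step by step (a_0 = 1):
  n = 1: D(1) = 1(1 + 23/6) = 29/6; numerator = -2(1) = -2; a_1 = (-2)/(29/6) = -12/29
  n = 2: D(2) = 2(2 + 23/6) = 35/3; numerator = -2(-12/29) - 3(1) = -63/29; a_2 = (-63/29)/(35/3) = -27/145
  n = 3: D(3) = 3(3 + 23/6) = 41/2; numerator = -2(-27/145) - 3(-12/29) = 234/145; a_3 = (234/145)/(41/2) = 468/5945
  n = 4: D(4) = 4(4 + 23/6) = 94/3; numerator = -2(468/5945) - 3(-27/145) = 477/1189; a_4 = (477/1189)/(94/3) = 1431/111766

r = 9/2; a_0 = 1; a_1 = -12/29; a_2 = -27/145; a_3 = 468/5945; a_4 = 1431/111766


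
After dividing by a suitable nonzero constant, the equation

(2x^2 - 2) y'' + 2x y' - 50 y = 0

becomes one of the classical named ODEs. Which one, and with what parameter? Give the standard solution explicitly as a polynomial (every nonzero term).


All three coefficients share the factor -2; dividing through by -2 gives  (1 - x^2) y'' - x y' + 25 y = 0.
This matches the Chebyshev equation (1 - x^2) y'' - x y' + n^2 y = 0 (note the -x y' term, not -2x y') with n^2 = 25, so n = 5; the polynomial solution is T_5(x).
With y = sum_k a_k x^k, matching x^k gives (k+2)(k+1) a_{k+2} = (k^2 - n^2) a_k = (k - 5)(k + 5) a_k. The right side vanishes at k = 5, so the series with the parity of 5 terminates at degree 5.
Standard normalization: leading coefficient of T_n is 2^(n-1), so a_5 = 2^4 = 16. Work downward with a_k = (k+1)(k+2) a_{k+2} / ((k - 5)(k + 5)):
  a_3 = (4)(5)(16) / ((3 - 5)(3 + 5)) = 320/(-16) = -20
  a_1 = (2)(3)(-20) / ((1 - 5)(1 + 5)) = -120/(-24) = 5
Hence T_5(x) = 16 x^5 - 20 x^3 + 5 x.

T_5(x); series = 16 x^5 - 20 x^3 + 5 x


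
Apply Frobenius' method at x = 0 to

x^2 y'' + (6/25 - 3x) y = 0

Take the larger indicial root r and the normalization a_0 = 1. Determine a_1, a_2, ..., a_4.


Write in Frobenius form y'' + (p(x)/x) y' + (q(x)/x^2) y = 0:
  p(x) = 0,  q(x) = 6/25 - 3x.
Indicial equation: r(r-1) + (0) r + (6/25) = 0 -> roots r_1 = 3/5, r_2 = 2/5.
Take r = r_1 = 3/5. Let y(x) = x^r sum_{n>=0} a_n x^n with a_0 = 1.
Substitute y = x^r sum a_n x^n and match x^{r+n}. The recurrence is
  D(n) a_n - 3 a_{n-1} = 0,  where D(n) = (r+n)(r+n-1) + (0)(r+n) + (6/25).
  a_n = 3 / D(n) * a_{n-1}.
Since the indicial polynomial factors as (r - r_1)(r - r_2), D(n) = (r_1 + n - r_1)(r_1 + n - r_2) = n(n + 1/5).
Evaluating step by step (a_0 = 1):
  n = 1: D(1) = 1(1 + 1/5) = 6/5; numerator = 3(1) = 3; a_1 = (3)/(6/5) = 5/2
  n = 2: D(2) = 2(2 + 1/5) = 22/5; numerator = 3(5/2) = 15/2; a_2 = (15/2)/(22/5) = 75/44
  n = 3: D(3) = 3(3 + 1/5) = 48/5; numerator = 3(75/44) = 225/44; a_3 = (225/44)/(48/5) = 375/704
  n = 4: D(4) = 4(4 + 1/5) = 84/5; numerator = 3(375/704) = 1125/704; a_4 = (1125/704)/(84/5) = 1875/19712

r = 3/5; a_0 = 1; a_1 = 5/2; a_2 = 75/44; a_3 = 375/704; a_4 = 1875/19712


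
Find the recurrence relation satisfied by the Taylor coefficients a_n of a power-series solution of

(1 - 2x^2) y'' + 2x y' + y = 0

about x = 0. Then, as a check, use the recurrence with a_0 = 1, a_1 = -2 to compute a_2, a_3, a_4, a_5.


Substitute y = sum_n a_n x^n.
(1 - 2 x^2) y'' contributes (n+2)(n+1) a_{n+2} - 2 n(n-1) a_n at x^n.
2 x y'(x) contributes 2 n a_n at x^n.
y(x) contributes 1 a_n at x^n.
Matching x^n: (n+2)(n+1) a_{n+2} + (-2 n(n-1) + 2 n + 1) a_n = 0.
Thus a_{n+2} = (2 n(n-1) - 2 n - 1) / ((n+1)(n+2)) * a_n.

Check with a_0 = 1, a_1 = -2 (apply the recurrence for n = 0, 1, 2, 3): a_0 = 1, a_1 = -2, a_2 = -1/2, a_3 = 1, a_4 = 1/24, a_5 = 1/4.

a_(n+2) = (2 n(n-1) - 2 n - 1) / ((n+1)(n+2)) * a_n; check: a_0 = 1, a_1 = -2, a_2 = -1/2, a_3 = 1, a_4 = 1/24, a_5 = 1/4


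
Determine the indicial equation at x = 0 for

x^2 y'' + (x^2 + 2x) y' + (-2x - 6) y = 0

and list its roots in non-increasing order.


Divide by x^2 to reach normal form y'' + P_1(x) y' + P_2(x) y = 0 with P_1(x) = 1 + 2/x and P_2(x) = -2/x - 6/x^2.
x = 0 is a singular point because the y'-coefficient 1 + 2/x has a pole at x = 0 and the y-coefficient -2/x - 6/x^2 has a pole at x = 0.
It is a regular singular point because x P_1(x) = p(x) = x + 2 and x^2 P_2(x) = q(x) = -2x - 6 are polynomials, hence analytic at x = 0.
p(0) = 2,  q(0) = -6.
Indicial equation: r(r-1) + p(0) r + q(0) = 0, i.e. r^2 + (p(0) - 1) r + q(0) = 0, i.e. r^2 + 1 r - 6 = 0.
Discriminant: (1)^2 - 4(-6) = 25, so r = (-1 ± 5)/2.
Solving: r_1 = 2, r_2 = -3.

indicial: r^2 + 1 r - 6 = 0; roots r_1 = 2, r_2 = -3


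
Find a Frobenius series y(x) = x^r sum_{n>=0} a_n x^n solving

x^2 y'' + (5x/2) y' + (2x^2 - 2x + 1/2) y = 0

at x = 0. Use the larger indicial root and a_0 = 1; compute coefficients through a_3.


Write in Frobenius form y'' + (p(x)/x) y' + (q(x)/x^2) y = 0:
  p(x) = 5/2,  q(x) = 2x^2 - 2x + 1/2.
Indicial equation: r(r-1) + (5/2) r + (1/2) = 0 -> roots r_1 = -1/2, r_2 = -1.
Take r = r_1 = -1/2. Let y(x) = x^r sum_{n>=0} a_n x^n with a_0 = 1.
Substitute y = x^r sum a_n x^n and match x^{r+n}. The recurrence is
  D(n) a_n - 2 a_{n-1} + 2 a_{n-2} = 0,  where D(n) = (r+n)(r+n-1) + (5/2)(r+n) + (1/2).
  a_n = [2 a_{n-1} - 2 a_{n-2}] / D(n).
Since the indicial polynomial factors as (r - r_1)(r - r_2), D(n) = (r_1 + n - r_1)(r_1 + n - r_2) = n(n + 1/2).
Evaluating step by step (a_0 = 1):
  n = 1: D(1) = 1(1 + 1/2) = 3/2; numerator = 2(1) = 2; a_1 = (2)/(3/2) = 4/3
  n = 2: D(2) = 2(2 + 1/2) = 5; numerator = 2(4/3) - 2(1) = 2/3; a_2 = (2/3)/(5) = 2/15
  n = 3: D(3) = 3(3 + 1/2) = 21/2; numerator = 2(2/15) - 2(4/3) = -12/5; a_3 = (-12/5)/(21/2) = -8/35

r = -1/2; a_0 = 1; a_1 = 4/3; a_2 = 2/15; a_3 = -8/35


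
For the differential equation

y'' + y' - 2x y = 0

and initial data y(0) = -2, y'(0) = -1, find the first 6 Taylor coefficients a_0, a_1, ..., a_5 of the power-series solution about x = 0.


Ansatz: y(x) = sum_{n>=0} a_n x^n, so y'(x) = sum_{n>=1} n a_n x^(n-1) and y''(x) = sum_{n>=2} n(n-1) a_n x^(n-2).
Substitute into P(x) y'' + Q(x) y' + R(x) y = 0 with P(x) = 1, Q(x) = 1, R(x) = -2x, and match powers of x.
Initial conditions: a_0 = -2, a_1 = -1.
Setting the coefficient of each power of x to zero and solving order by order (substituting the coefficients already found):
  x^0: 2 a_2 + a_1 = 0  ->  2 a_2 = -a_1 = 1  ->  a_2 = 1/2
  x^1: 6 a_3 + 2 a_2 - 2 a_0 = 0  ->  6 a_3 = -2 a_2 + 2 a_0 = -5  ->  a_3 = -5/6
  x^2: 12 a_4 + 3 a_3 - 2 a_1 = 0  ->  12 a_4 = -3 a_3 + 2 a_1 = 1/2  ->  a_4 = 1/24
  x^3: 20 a_5 + 4 a_4 - 2 a_2 = 0  ->  20 a_5 = -4 a_4 + 2 a_2 = 5/6  ->  a_5 = 1/24
Truncated series: y(x) = -2 - x + (1/2) x^2 - (5/6) x^3 + (1/24) x^4 + (1/24) x^5 + O(x^6).

a_0 = -2; a_1 = -1; a_2 = 1/2; a_3 = -5/6; a_4 = 1/24; a_5 = 1/24


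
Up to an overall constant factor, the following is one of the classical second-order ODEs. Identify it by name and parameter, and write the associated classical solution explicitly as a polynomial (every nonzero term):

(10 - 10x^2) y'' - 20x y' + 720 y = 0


All three coefficients share the factor 10; dividing through by 10 gives  (1 - x^2) y'' - 2x y' + 72 y = 0.
This matches the Legendre equation (1 - x^2) y'' - 2x y' + n(n+1) y = 0 (note the -2x y' term) with n(n+1) = 72, so n = 8; the polynomial solution is P_8(x).
With y = sum_k a_k x^k, matching x^k gives (k+2)(k+1) a_{k+2} = [k(k+1) - n(n+1)] a_k = (k - 8)(k + 9) a_k. The right side vanishes at k = 8, so the series with the parity of 8 terminates at degree 8.
Standard normalization (P_n(1) = 1): leading coefficient (2n)!/(2^n (n!)^2) = 20922789888000/(256*1625702400) = 6435/128, so a_8 = 6435/128. Work downward with a_k = (k+1)(k+2) a_{k+2} / ((k - 8)(k + 9)):
  a_6 = (7)(8)(6435/128) / ((6 - 8)(6 + 9)) = (45045/16)/(-30) = -3003/32
  a_4 = (5)(6)(-3003/32) / ((4 - 8)(4 + 9)) = (-45045/16)/(-52) = 3465/64
  a_2 = (3)(4)(3465/64) / ((2 - 8)(2 + 9)) = (10395/16)/(-66) = -315/32
  a_0 = (1)(2)(-315/32) / ((0 - 8)(0 + 9)) = (-315/16)/(-72) = 35/128
Hence P_8(x) = 6435 x^8/128 - 3003 x^6/32 + 3465 x^4/64 - 315 x^2/32 + 35/128.

P_8(x); series = 6435 x^8/128 - 3003 x^6/32 + 3465 x^4/64 - 315 x^2/32 + 35/128


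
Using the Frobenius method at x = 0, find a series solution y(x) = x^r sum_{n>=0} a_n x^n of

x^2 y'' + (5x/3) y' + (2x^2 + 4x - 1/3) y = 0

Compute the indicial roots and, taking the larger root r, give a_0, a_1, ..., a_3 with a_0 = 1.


Write in Frobenius form y'' + (p(x)/x) y' + (q(x)/x^2) y = 0:
  p(x) = 5/3,  q(x) = 2x^2 + 4x - 1/3.
Indicial equation: r(r-1) + (5/3) r + (-1/3) = 0 -> roots r_1 = 1/3, r_2 = -1.
Take r = r_1 = 1/3. Let y(x) = x^r sum_{n>=0} a_n x^n with a_0 = 1.
Substitute y = x^r sum a_n x^n and match x^{r+n}. The recurrence is
  D(n) a_n + 4 a_{n-1} + 2 a_{n-2} = 0,  where D(n) = (r+n)(r+n-1) + (5/3)(r+n) + (-1/3).
  a_n = [-4 a_{n-1} - 2 a_{n-2}] / D(n).
Since the indicial polynomial factors as (r - r_1)(r - r_2), D(n) = (r_1 + n - r_1)(r_1 + n - r_2) = n(n + 4/3).
Evaluating step by step (a_0 = 1):
  n = 1: D(1) = 1(1 + 4/3) = 7/3; numerator = -4(1) = -4; a_1 = (-4)/(7/3) = -12/7
  n = 2: D(2) = 2(2 + 4/3) = 20/3; numerator = -4(-12/7) - 2(1) = 34/7; a_2 = (34/7)/(20/3) = 51/70
  n = 3: D(3) = 3(3 + 4/3) = 13; numerator = -4(51/70) - 2(-12/7) = 18/35; a_3 = (18/35)/(13) = 18/455

r = 1/3; a_0 = 1; a_1 = -12/7; a_2 = 51/70; a_3 = 18/455
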